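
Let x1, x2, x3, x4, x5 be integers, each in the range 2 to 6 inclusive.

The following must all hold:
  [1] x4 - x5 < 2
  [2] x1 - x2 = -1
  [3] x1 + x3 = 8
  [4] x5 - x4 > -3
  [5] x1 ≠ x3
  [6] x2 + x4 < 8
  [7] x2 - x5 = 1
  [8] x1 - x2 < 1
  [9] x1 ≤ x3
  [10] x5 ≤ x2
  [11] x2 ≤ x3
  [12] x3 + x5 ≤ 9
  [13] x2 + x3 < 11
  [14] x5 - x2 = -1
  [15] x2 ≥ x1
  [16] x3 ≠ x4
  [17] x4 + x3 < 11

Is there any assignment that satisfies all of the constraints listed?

Satisfiable

Try x1 = 3, x2 = 4, x3 = 5, x4 = 3, x5 = 3.
Check constraint 1: x4 - x5 = 0; constraint 2: x1 - x2 = -1. The remaining constraints are straightforward to verify.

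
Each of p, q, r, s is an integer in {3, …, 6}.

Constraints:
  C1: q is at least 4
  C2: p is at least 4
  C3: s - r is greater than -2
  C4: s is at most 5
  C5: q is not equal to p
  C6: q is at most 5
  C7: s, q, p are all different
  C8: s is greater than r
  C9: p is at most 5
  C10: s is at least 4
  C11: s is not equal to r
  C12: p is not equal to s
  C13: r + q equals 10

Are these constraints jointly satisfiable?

Constraints 1, 2, 4, 6, 9, and 10 confine each of s, q, p to the 2 values {4, 5}.
Constraint 7 requires all 3 of them to be distinct, but only 2 values are available — impossible by the pigeonhole principle.

Unsatisfiable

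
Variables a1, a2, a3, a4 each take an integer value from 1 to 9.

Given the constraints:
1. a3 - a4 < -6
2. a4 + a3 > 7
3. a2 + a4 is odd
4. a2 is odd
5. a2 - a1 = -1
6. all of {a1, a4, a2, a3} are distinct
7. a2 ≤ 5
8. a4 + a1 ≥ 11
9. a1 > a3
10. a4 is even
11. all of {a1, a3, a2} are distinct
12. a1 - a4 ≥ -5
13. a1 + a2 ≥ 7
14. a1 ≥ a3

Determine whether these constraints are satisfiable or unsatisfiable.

Satisfiable

Try a1 = 4, a2 = 3, a3 = 1, a4 = 8.
Check constraint 1: a3 - a4 = -7; constraint 2: a4 + a3 = 9. The remaining constraints are straightforward to verify.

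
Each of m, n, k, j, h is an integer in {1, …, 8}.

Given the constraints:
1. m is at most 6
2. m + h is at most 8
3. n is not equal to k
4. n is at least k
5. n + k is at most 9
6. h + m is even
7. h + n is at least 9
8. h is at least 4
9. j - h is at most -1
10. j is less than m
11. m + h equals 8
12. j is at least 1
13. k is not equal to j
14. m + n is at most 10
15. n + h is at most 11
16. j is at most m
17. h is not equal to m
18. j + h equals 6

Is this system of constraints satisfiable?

Satisfiable

Take m = 3, n = 4, k = 3, j = 1, h = 5. Then constraint 2: m + h = 8; constraint 5: n + k = 7; constraint 7: h + n = 9, and every other listed constraint is also met.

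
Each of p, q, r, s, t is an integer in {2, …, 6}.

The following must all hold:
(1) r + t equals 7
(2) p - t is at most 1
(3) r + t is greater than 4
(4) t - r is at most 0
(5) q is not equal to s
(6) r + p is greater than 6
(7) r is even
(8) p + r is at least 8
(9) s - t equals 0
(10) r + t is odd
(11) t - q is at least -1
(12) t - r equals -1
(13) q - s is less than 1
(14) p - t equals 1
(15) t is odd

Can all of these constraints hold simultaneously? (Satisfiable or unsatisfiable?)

Satisfiable

Take p = 4, q = 2, r = 4, s = 3, t = 3. Then constraint 1: r + t = 7; constraint 2: p - t = 1; constraint 3: r + t = 7, and every other listed constraint is also met.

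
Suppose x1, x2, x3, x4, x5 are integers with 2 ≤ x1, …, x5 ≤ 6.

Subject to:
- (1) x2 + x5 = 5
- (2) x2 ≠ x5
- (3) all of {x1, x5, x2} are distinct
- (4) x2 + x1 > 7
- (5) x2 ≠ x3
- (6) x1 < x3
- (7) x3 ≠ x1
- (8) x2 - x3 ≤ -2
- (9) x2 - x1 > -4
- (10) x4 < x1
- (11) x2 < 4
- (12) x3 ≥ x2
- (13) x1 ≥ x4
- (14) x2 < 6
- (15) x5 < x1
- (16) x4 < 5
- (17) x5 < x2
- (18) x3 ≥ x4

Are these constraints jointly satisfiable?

One satisfying assignment is x1 = 5, x2 = 3, x3 = 6, x4 = 4, x5 = 2.
For the less obvious constraints — constraint 1: x2 + x5 = 5; constraint 4: x2 + x1 = 8 — and the others hold by inspection.

Satisfiable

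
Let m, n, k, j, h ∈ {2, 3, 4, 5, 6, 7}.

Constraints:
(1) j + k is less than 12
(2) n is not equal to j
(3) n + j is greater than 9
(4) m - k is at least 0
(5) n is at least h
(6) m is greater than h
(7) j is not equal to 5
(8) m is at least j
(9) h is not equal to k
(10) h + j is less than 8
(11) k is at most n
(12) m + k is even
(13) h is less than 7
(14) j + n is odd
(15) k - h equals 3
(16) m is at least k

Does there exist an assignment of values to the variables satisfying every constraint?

Satisfiable

One satisfying assignment is m = 6, n = 7, k = 6, j = 4, h = 3.
For the less obvious constraints — constraint 1: j + k = 10; constraint 3: n + j = 11; constraint 4: m - k = 0 — and the others hold by inspection.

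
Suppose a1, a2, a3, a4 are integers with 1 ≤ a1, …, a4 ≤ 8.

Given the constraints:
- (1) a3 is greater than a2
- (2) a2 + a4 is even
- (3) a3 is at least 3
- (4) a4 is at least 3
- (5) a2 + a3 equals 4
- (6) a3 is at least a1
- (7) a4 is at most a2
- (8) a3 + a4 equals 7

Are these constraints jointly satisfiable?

Unsatisfiable

From constraints 4 and 7: a2 ≥ a4 ≥ 3. From constraint 3: a3 ≥ 3. Hence a2 + a3 ≥ 6. But constraint 5 requires a2 + a3 = 4, and 4 < 6. Contradiction.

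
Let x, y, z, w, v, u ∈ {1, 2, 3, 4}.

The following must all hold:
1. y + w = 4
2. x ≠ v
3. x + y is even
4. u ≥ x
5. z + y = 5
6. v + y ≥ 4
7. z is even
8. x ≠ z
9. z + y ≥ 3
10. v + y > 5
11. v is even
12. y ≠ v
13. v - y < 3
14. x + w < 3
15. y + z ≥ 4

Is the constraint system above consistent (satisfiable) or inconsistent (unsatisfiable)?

Satisfiable

One satisfying assignment is x = 1, y = 3, z = 2, w = 1, v = 4, u = 3.
For the less obvious constraints — constraint 1: y + w = 4; constraint 5: z + y = 5 — and the others hold by inspection.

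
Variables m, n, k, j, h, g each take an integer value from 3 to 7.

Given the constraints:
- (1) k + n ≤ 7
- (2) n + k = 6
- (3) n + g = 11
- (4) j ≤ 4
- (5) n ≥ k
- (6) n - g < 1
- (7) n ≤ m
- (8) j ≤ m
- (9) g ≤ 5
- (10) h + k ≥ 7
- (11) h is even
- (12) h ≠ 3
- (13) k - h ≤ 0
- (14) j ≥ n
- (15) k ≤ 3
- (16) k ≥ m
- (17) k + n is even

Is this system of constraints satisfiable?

Unsatisfiable

From constraints 4 and 14: n ≤ j ≤ 4. From constraint 9: g ≤ 5. Hence n + g ≤ 9. But constraint 3 requires n + g = 11, and 11 > 9. Contradiction.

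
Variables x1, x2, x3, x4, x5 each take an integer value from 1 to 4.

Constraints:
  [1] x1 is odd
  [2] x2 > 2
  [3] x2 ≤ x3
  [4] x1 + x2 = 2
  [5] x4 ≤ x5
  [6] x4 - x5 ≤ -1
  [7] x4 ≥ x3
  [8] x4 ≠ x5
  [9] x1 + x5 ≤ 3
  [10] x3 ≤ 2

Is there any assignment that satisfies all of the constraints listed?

Unsatisfiable

From constraint 2: x2 ≥ 3. From constraints 3 and 10: x2 ≤ x3 and x3 ≤ 2, so x2 ≤ 2. But 2 < 3, so no value of x2 works.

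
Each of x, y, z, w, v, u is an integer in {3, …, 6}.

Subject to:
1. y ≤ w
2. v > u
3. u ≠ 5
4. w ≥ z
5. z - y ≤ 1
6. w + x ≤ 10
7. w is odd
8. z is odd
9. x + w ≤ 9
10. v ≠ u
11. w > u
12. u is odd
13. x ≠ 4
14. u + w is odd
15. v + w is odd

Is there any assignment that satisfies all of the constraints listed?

Unsatisfiable

Constraint 12 makes u odd and constraint 7 makes w odd, so u + w must be even. Constraint 14 says u + w is odd — contradiction.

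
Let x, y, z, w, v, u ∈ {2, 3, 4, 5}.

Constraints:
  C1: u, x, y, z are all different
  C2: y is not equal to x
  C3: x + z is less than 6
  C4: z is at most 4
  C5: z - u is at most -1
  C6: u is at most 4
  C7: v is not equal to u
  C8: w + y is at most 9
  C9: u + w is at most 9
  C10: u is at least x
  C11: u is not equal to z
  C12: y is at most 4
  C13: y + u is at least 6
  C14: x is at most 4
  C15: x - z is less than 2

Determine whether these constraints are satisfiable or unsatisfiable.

Unsatisfiable

Constraints 4, 6, 12, and 14 confine each of u, x, y, z to the 3 values {2, …, 4} (the domain already gives each ≥ 2).
Constraint 1 requires all 4 of them to be distinct, but only 3 values are available — impossible by the pigeonhole principle.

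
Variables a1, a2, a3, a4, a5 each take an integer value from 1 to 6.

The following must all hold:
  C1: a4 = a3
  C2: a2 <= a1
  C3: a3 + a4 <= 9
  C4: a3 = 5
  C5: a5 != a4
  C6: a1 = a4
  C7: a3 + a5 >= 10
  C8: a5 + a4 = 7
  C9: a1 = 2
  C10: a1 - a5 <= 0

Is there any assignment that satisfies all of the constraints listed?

Constraint 9 fixes a1 = 2 and constraint 4 fixes a3 = 5. Constraints 1 and 6 give a1 = a4 = a3, so a1 = a3. But 2 ≠ 5 — contradiction.

Unsatisfiable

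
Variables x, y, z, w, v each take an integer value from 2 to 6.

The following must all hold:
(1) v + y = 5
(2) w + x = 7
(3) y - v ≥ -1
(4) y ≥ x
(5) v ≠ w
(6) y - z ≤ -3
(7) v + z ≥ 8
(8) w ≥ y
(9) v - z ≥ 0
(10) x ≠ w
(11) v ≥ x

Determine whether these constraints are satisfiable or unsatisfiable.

Unsatisfiable

Constraints 3, 6, and 9 give v − z ≥ 0, z − y ≥ 3, y − v ≥ -1.
Adding all 3 inequalities: the left sides telescope to 0, and the right sides sum to 0 + 3 + (-1) = 2. So 0 ≥ 2, which is false.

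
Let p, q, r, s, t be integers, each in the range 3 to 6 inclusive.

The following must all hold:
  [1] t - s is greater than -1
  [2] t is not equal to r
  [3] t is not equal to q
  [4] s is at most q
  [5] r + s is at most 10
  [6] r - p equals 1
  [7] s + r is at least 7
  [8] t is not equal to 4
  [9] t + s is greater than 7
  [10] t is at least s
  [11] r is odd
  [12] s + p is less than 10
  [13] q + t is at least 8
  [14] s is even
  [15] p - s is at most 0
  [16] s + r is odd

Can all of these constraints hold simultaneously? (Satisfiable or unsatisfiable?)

Try p = 4, q = 4, r = 5, s = 4, t = 6.
Check constraint 1: t - s = 2; constraint 5: r + s = 9; constraint 6: r - p = 1. The remaining constraints are straightforward to verify.

Satisfiable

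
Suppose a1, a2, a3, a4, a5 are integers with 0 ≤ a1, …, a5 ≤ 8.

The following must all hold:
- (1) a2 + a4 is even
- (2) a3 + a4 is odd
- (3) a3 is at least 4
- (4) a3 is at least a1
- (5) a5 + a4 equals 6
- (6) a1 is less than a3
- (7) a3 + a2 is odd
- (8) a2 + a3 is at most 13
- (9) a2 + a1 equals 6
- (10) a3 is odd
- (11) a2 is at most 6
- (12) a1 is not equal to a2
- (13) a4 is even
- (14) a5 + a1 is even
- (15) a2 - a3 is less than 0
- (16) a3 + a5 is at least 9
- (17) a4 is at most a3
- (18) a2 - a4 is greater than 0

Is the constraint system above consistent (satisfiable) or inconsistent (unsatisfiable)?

Satisfiable

Take a1 = 2, a2 = 4, a3 = 7, a4 = 2, a5 = 4. Then constraint 5: a5 + a4 = 6; constraint 8: a2 + a3 = 11; constraint 9: a2 + a1 = 6, and every other listed constraint is also met.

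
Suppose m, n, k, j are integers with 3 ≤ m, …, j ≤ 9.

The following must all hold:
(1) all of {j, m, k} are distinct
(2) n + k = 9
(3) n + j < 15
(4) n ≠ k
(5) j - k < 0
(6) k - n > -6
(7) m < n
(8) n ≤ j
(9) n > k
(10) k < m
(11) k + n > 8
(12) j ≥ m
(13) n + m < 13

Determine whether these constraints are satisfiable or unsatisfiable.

Constraints 5, 7, 8, and 10 give j < k, k < m, m < n, n ≤ j. Chaining: j < k < m < n ≤ j, which forces j < j — impossible.

Unsatisfiable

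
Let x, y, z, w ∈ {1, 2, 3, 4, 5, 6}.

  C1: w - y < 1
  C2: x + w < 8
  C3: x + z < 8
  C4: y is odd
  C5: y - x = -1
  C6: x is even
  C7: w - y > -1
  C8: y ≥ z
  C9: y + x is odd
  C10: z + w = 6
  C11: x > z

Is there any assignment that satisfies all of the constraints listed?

Satisfiable

One satisfying assignment is x = 4, y = 3, z = 3, w = 3.
For the less obvious constraints — constraint 1: w - y = 0; constraint 2: x + w = 7 — and the others hold by inspection.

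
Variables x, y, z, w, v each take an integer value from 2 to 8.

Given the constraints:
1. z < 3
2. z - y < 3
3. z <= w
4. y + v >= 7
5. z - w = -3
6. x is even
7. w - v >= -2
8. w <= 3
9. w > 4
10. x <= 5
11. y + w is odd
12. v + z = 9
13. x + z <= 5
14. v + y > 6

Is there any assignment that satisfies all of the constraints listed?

Unsatisfiable

From constraint 9: w ≥ 5. From constraint 8: w ≤ 3. But 3 < 5, so no value of w works.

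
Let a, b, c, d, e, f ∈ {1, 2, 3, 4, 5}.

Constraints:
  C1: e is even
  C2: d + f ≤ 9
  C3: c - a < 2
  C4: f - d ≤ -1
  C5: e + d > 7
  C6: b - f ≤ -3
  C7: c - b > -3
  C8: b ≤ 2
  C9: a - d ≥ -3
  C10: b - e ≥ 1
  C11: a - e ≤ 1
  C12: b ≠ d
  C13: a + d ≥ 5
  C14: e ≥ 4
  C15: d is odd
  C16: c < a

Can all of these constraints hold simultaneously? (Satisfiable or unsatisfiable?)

Unsatisfiable

Constraints 4, 6, 9, 10, and 11 give a − d ≥ -3, d − f ≥ 1, f − b ≥ 3, b − e ≥ 1, e − a ≥ -1.
Adding all 5 inequalities: the left sides telescope to 0, and the right sides sum to (-3) + 1 + 3 + 1 + (-1) = 1. So 0 ≥ 1, which is false.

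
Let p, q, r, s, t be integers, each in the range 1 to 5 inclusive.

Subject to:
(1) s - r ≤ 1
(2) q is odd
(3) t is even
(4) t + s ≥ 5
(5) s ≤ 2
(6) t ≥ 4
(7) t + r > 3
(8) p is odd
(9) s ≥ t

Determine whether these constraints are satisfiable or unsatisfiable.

Unsatisfiable

From constraint 6: t ≥ 4. From constraints 5 and 9: t ≤ s and s ≤ 2, so t ≤ 2. But 2 < 4, so no value of t works.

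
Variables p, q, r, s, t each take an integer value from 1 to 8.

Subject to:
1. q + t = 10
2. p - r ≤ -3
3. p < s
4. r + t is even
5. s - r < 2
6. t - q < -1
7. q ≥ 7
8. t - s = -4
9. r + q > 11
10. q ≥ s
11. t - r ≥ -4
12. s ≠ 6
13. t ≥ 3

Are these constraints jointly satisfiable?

Satisfiable

Setting (p, q, r, s, t) = (1, 7, 7, 7, 3) satisfies everything: constraint 1: q + t = 10; constraint 2: p - r = -6; constraint 5: s - r = 0, and the others follow.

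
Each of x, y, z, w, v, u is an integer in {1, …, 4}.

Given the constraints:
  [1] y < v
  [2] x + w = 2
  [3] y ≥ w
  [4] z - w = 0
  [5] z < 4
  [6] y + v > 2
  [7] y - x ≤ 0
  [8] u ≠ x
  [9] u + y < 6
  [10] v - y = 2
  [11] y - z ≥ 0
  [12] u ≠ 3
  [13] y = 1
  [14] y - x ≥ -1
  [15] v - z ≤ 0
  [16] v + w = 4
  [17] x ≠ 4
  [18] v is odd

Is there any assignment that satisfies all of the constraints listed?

Constraints 1, 11, and 15 give v ≤ z, z ≤ y, y < v. Chaining: v ≤ z ≤ y < v, which forces v < v — impossible.

Unsatisfiable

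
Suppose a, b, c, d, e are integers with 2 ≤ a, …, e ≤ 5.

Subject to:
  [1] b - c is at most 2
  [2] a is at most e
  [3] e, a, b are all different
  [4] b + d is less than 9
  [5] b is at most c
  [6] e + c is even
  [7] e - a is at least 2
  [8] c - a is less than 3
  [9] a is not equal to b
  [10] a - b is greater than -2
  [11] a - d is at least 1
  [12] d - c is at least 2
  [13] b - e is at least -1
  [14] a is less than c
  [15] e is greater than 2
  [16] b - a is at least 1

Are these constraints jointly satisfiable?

Constraints 1, 7, 11, 12, and 13 give c − b ≥ -2, b − e ≥ -1, e − a ≥ 2, a − d ≥ 1, d − c ≥ 2.
Adding all 5 inequalities: the left sides telescope to 0, and the right sides sum to (-2) + (-1) + 2 + 1 + 2 = 2. So 0 ≥ 2, which is false.

Unsatisfiable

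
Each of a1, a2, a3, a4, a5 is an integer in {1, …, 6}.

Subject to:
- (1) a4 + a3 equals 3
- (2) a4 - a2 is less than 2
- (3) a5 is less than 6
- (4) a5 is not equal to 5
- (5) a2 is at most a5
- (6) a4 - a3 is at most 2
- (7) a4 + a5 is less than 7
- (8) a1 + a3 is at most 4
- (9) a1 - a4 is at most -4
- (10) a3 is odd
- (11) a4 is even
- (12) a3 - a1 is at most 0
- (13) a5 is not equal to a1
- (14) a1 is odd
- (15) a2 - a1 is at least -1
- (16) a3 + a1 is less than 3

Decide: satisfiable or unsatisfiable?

Unsatisfiable

Constraints 6, 9, and 12 give a1 − a3 ≥ 0, a3 − a4 ≥ -2, a4 − a1 ≥ 4.
Adding all 3 inequalities: the left sides telescope to 0, and the right sides sum to 0 + (-2) + 4 = 2. So 0 ≥ 2, which is false.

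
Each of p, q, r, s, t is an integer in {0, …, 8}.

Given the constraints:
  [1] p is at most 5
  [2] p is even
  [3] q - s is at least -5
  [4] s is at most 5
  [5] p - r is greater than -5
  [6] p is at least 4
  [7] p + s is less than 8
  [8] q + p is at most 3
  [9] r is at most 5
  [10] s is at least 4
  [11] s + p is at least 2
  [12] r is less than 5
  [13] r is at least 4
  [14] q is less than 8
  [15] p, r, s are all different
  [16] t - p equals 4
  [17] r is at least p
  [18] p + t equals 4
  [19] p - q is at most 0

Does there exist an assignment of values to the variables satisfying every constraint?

Constraints 1, 4, 6, 9, 10, and 13 confine each of p, r, s to the 2 values {4, 5}.
Constraint 15 requires all 3 of them to be distinct, but only 2 values are available — impossible by the pigeonhole principle.

Unsatisfiable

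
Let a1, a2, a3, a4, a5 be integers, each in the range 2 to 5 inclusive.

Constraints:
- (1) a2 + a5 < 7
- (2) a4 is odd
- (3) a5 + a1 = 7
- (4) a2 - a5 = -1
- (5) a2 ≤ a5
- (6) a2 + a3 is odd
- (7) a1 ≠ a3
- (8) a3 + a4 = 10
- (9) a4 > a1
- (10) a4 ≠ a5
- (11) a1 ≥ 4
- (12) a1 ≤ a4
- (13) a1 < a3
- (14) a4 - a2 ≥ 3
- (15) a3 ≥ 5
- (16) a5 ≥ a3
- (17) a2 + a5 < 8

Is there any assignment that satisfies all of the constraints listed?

Unsatisfiable

From constraints 15 and 16: a5 ≥ a3 ≥ 5. From constraint 11: a1 ≥ 4. Hence a5 + a1 ≥ 9. But constraint 3 requires a5 + a1 = 7, and 7 < 9. Contradiction.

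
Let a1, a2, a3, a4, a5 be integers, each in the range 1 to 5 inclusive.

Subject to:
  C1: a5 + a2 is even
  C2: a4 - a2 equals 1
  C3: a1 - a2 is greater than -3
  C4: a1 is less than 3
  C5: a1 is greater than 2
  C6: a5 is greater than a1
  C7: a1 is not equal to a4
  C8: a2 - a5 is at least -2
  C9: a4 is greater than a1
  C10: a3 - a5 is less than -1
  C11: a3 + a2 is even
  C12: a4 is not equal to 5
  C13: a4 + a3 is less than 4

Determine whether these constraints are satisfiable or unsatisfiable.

From constraint 5: a1 ≥ 3. From constraint 4: a1 ≤ 2. But 2 < 3, so no value of a1 works.

Unsatisfiable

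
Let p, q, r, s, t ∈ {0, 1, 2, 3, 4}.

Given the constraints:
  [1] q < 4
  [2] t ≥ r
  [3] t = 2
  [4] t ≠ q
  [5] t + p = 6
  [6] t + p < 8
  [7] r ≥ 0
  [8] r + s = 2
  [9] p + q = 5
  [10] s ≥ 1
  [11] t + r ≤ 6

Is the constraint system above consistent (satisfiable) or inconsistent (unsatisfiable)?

Satisfiable

Setting (p, q, r, s, t) = (4, 1, 1, 1, 2) satisfies everything: constraint 5: t + p = 6; constraint 6: t + p = 6, and the others follow.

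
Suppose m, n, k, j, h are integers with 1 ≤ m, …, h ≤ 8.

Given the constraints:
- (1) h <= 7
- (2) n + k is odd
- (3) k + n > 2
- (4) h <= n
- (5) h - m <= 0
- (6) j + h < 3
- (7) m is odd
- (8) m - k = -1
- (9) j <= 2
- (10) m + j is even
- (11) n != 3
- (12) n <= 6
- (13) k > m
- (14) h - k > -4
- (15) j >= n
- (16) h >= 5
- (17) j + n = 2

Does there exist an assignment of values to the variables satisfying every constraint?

From constraints 4 and 16: n ≥ h and h ≥ 5, so n ≥ 5. From constraints 9 and 15: n ≤ j and j ≤ 2, so n ≤ 2. But 2 < 5, so no value of n works.

Unsatisfiable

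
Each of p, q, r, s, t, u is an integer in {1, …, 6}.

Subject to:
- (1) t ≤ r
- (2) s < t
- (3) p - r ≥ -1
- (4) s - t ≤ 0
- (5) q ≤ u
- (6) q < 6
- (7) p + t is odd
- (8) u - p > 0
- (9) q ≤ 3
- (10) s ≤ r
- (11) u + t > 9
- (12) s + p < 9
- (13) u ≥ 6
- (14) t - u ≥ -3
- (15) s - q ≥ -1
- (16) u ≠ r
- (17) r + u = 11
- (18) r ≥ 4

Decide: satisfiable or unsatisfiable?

Satisfiable

Take p = 4, q = 1, r = 5, s = 2, t = 5, u = 6. Then constraint 3: p - r = -1; constraint 4: s - t = -3, and every other listed constraint is also met.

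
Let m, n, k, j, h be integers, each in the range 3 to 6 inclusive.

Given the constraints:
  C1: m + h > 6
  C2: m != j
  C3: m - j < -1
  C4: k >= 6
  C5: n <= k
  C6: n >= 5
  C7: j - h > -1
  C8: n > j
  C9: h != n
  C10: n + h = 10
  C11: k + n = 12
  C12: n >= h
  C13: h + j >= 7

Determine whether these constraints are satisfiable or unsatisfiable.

Satisfiable

Try m = 3, n = 6, k = 6, j = 5, h = 4.
Check constraint 1: m + h = 7; constraint 3: m - j = -2; constraint 7: j - h = 1. The remaining constraints are straightforward to verify.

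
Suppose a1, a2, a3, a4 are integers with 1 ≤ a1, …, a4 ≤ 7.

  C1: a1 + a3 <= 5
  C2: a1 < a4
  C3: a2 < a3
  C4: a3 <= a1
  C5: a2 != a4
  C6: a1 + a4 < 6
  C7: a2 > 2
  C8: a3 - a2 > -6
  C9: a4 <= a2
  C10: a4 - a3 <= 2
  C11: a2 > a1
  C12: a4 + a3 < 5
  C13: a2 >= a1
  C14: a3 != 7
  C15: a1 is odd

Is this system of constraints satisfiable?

Constraints 2, 3, 4, and 9 give a1 < a4, a4 ≤ a2, a2 < a3, a3 ≤ a1. Chaining: a1 < a4 ≤ a2 < a3 ≤ a1, which forces a1 < a1 — impossible.

Unsatisfiable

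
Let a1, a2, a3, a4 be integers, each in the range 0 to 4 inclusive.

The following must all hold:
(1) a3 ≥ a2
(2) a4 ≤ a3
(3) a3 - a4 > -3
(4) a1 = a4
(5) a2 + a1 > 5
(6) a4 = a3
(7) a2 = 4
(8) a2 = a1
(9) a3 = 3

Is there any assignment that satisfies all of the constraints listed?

Constraint 7 fixes a2 = 4 and constraint 9 fixes a3 = 3. Constraints 4, 6, and 8 give a2 = a1 = a4 = a3, so a2 = a3. But 4 ≠ 3 — contradiction.

Unsatisfiable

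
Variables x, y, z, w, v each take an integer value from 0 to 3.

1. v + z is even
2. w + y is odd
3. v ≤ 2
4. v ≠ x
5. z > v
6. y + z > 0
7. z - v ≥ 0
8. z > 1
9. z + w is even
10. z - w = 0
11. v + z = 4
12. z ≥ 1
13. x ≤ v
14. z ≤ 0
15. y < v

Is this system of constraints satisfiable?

From constraint 3: v ≤ 2. From constraint 14: z ≤ 0. Hence v + z ≤ 2. But constraint 11 requires v + z = 4, and 4 > 2. Contradiction.

Unsatisfiable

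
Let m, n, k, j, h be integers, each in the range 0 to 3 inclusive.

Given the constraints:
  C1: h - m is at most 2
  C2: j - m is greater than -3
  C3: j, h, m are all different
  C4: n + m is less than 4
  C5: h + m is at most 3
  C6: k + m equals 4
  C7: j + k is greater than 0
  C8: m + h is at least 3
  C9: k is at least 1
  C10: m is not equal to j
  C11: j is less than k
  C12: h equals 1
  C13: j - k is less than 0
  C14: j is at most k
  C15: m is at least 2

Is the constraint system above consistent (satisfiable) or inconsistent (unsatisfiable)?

Satisfiable

Try m = 2, n = 0, k = 2, j = 0, h = 1.
Check constraint 1: h - m = -1; constraint 2: j - m = -2; constraint 4: n + m = 2. The remaining constraints are straightforward to verify.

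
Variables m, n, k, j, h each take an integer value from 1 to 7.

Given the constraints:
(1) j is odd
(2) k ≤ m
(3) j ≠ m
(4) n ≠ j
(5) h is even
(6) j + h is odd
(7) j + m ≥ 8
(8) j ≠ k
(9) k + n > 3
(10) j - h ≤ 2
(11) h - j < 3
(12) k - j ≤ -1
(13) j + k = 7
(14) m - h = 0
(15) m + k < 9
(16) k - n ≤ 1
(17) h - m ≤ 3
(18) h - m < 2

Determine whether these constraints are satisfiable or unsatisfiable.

Satisfiable

One satisfying assignment is m = 6, n = 3, k = 2, j = 5, h = 6.
For the less obvious constraints — constraint 7: j + m = 11; constraint 9: k + n = 5 — and the others hold by inspection.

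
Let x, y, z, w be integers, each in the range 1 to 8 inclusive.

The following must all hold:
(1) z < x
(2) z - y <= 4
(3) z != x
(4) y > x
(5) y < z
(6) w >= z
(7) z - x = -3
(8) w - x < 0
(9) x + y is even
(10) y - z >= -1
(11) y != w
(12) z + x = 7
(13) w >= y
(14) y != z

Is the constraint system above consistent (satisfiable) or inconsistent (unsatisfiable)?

Unsatisfiable

Constraints 4, 5, 6, and 8 give w < x, x < y, y < z, z ≤ w. Chaining: w < x < y < z ≤ w, which forces w < w — impossible.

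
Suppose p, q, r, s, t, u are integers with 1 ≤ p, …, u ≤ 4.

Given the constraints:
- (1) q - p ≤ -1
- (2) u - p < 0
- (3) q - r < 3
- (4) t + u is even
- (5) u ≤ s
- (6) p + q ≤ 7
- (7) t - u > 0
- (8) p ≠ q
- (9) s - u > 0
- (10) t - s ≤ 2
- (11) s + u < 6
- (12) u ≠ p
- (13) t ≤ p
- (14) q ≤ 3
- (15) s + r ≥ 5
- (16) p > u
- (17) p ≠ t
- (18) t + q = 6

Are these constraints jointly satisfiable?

Take p = 4, q = 3, r = 3, s = 2, t = 3, u = 1. Then constraint 1: q - p = -1; constraint 2: u - p = -3, and every other listed constraint is also met.

Satisfiable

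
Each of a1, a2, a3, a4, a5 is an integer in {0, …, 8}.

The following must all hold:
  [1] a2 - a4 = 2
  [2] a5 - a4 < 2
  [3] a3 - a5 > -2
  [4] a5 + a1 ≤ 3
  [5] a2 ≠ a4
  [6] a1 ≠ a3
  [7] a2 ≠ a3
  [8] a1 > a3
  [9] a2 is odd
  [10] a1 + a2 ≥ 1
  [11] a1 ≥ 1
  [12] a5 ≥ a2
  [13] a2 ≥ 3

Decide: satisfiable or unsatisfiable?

From constraints 12 and 13: a5 ≥ a2 ≥ 3. From constraint 11: a1 ≥ 1. Hence a5 + a1 ≥ 4. But constraint 4 requires a5 + a1 ≤ 3, and 3 < 4. Contradiction.

Unsatisfiable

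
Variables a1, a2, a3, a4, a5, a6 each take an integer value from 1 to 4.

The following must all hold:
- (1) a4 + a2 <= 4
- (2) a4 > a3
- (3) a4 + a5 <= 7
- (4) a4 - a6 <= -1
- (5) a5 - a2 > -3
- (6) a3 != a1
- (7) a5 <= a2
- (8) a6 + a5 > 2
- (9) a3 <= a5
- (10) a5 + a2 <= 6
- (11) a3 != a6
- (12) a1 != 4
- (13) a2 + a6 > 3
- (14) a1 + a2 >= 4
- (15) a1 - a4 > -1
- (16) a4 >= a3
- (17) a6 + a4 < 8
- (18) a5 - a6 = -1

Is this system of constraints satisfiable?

Satisfiable

The assignment a1 = 3, a2 = 2, a3 = 1, a4 = 2, a5 = 2, a6 = 3 works:
  constraint 1 holds since a4 + a2 = 4.
  constraint 3 holds since a4 + a5 = 4.
  constraint 4 holds since a4 - a6 = -1.
The rest check out directly.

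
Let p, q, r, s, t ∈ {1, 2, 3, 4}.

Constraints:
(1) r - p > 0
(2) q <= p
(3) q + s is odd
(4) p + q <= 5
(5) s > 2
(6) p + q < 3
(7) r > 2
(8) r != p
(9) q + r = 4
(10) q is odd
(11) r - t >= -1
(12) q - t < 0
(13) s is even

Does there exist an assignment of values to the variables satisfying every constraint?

Satisfiable

Take p = 1, q = 1, r = 3, s = 4, t = 4. Then constraint 1: r - p = 2; constraint 4: p + q = 2; constraint 6: p + q = 2, and every other listed constraint is also met.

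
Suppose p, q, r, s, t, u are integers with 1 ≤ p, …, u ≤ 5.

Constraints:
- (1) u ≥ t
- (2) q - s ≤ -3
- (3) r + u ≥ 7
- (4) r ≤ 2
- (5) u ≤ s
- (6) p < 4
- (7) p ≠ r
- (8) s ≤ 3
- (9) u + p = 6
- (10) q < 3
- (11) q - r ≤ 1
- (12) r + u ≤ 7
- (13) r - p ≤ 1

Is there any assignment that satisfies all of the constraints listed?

From constraint 4: r ≤ 2. From constraints 5 and 8: u ≤ s ≤ 3. Hence r + u ≤ 5. But constraint 3 requires r + u ≥ 7, and 7 > 5. Contradiction.

Unsatisfiable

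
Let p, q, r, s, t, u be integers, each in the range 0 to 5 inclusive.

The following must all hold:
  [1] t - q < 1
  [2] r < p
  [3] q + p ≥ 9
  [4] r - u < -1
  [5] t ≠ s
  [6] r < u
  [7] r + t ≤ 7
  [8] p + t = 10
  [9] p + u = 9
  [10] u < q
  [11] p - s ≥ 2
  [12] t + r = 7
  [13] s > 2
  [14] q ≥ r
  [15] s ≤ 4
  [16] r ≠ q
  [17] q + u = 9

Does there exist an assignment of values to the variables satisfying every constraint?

Satisfiable

The assignment p = 5, q = 5, r = 2, s = 3, t = 5, u = 4 works:
  constraint 1 holds since t - q = 0.
  constraint 3 holds since q + p = 10.
  constraint 4 holds since r - u = -2.
The rest check out directly.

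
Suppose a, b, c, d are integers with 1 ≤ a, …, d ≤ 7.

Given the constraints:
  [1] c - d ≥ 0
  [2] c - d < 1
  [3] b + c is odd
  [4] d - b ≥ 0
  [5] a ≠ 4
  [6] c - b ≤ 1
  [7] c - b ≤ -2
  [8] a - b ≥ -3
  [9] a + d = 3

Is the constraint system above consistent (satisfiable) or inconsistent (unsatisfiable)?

Unsatisfiable

Constraints 1, 4, and 7 give b − c ≥ 2, c − d ≥ 0, d − b ≥ 0.
Adding all 3 inequalities: the left sides telescope to 0, and the right sides sum to 2 + 0 + 0 = 2. So 0 ≥ 2, which is false.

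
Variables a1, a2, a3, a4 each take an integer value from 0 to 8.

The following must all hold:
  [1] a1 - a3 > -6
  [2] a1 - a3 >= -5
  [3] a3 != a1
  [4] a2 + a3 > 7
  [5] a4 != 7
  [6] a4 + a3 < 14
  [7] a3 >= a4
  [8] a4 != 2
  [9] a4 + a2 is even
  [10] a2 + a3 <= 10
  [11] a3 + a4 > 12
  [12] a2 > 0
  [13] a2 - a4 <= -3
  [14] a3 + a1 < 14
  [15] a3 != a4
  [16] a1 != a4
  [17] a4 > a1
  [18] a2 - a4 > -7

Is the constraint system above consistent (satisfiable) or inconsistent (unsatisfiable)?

One satisfying assignment is a1 = 3, a2 = 1, a3 = 8, a4 = 5.
For the less obvious constraints — constraint 1: a1 - a3 = -5; constraint 2: a1 - a3 = -5; constraint 4: a2 + a3 = 9 — and the others hold by inspection.

Satisfiable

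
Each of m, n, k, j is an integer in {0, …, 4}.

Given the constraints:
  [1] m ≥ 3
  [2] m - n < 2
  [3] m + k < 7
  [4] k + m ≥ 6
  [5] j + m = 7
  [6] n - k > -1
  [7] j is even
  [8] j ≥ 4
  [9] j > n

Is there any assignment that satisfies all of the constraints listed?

One satisfying assignment is m = 3, n = 3, k = 3, j = 4.
For the less obvious constraints — constraint 2: m - n = 0; constraint 3: m + k = 6 — and the others hold by inspection.

Satisfiable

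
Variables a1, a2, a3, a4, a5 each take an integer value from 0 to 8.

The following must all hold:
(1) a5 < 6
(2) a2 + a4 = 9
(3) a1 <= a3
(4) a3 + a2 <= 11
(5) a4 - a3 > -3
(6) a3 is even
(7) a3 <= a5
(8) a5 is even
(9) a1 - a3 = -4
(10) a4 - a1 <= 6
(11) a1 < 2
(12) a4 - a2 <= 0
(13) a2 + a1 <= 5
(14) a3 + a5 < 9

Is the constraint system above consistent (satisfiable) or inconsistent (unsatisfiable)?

Satisfiable

Setting (a1, a2, a3, a4, a5) = (0, 5, 4, 4, 4) satisfies everything: constraint 2: a2 + a4 = 9; constraint 4: a3 + a2 = 9; constraint 5: a4 - a3 = 0, and the others follow.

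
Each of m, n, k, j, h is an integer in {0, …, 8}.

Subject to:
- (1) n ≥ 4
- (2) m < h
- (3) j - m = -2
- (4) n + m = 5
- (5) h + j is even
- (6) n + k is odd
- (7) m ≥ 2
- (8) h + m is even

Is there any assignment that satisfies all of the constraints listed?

From constraint 1: n ≥ 4. From constraint 7: m ≥ 2. Hence n + m ≥ 6. But constraint 4 requires n + m = 5, and 5 < 6. Contradiction.

Unsatisfiable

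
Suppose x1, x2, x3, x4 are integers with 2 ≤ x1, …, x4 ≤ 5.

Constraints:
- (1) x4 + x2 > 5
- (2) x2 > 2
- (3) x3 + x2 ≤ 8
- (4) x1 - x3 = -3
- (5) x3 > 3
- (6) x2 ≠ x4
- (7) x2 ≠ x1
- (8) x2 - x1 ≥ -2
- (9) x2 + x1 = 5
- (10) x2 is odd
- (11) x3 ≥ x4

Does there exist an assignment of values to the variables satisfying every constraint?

Take x1 = 2, x2 = 3, x3 = 5, x4 = 4. Then constraint 1: x4 + x2 = 7; constraint 3: x3 + x2 = 8, and every other listed constraint is also met.

Satisfiable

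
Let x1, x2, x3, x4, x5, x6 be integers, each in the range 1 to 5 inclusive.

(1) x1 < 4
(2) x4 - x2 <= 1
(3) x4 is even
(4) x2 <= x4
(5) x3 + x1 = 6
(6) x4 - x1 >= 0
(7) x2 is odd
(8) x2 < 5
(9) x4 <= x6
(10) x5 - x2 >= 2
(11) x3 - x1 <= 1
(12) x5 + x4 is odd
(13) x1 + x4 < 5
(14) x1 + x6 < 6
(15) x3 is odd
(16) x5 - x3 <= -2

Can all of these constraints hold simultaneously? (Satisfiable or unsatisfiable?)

Constraints 2, 6, 10, 11, and 16 give x1 − x3 ≥ -1, x3 − x5 ≥ 2, x5 − x2 ≥ 2, x2 − x4 ≥ -1, x4 − x1 ≥ 0.
Adding all 5 inequalities: the left sides telescope to 0, and the right sides sum to (-1) + 2 + 2 + (-1) + 0 = 2. So 0 ≥ 2, which is false.

Unsatisfiable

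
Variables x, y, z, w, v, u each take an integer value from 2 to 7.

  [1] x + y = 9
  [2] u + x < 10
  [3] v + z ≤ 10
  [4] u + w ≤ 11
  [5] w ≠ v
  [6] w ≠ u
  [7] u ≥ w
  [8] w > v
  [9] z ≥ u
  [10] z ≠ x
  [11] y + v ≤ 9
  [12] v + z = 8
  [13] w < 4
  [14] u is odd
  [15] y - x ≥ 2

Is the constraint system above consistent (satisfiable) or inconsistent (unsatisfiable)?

Satisfiable

Try x = 3, y = 6, z = 6, w = 3, v = 2, u = 5.
Check constraint 1: x + y = 9; constraint 2: u + x = 8; constraint 3: v + z = 8. The remaining constraints are straightforward to verify.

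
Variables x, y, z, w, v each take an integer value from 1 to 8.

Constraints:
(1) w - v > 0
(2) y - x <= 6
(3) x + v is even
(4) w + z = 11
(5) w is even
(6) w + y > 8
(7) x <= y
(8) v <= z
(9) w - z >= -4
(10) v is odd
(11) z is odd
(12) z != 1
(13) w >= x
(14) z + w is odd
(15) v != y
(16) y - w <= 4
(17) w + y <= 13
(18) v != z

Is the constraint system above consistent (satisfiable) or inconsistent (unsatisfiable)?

Take x = 3, y = 6, z = 7, w = 4, v = 3. Then constraint 1: w - v = 1; constraint 2: y - x = 3, and every other listed constraint is also met.

Satisfiable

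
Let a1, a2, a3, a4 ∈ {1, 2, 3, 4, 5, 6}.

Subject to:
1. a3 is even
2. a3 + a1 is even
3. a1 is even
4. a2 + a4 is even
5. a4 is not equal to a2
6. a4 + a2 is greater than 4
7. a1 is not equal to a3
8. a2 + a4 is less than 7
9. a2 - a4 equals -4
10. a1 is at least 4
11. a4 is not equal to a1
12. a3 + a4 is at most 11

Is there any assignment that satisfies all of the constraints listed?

Setting (a1, a2, a3, a4) = (6, 1, 4, 5) satisfies everything: constraint 6: a4 + a2 = 6; constraint 8: a2 + a4 = 6, and the others follow.

Satisfiable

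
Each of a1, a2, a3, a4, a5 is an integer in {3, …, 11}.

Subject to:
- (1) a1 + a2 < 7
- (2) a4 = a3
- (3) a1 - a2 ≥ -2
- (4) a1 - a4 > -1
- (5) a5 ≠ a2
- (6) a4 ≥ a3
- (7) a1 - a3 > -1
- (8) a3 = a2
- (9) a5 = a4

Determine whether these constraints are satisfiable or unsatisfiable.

From constraints 2, 8, and 9, a5 = a4 = a3 = a2, so a5 = a2. But constraint 5 says a5 ≠ a2. Contradiction.

Unsatisfiable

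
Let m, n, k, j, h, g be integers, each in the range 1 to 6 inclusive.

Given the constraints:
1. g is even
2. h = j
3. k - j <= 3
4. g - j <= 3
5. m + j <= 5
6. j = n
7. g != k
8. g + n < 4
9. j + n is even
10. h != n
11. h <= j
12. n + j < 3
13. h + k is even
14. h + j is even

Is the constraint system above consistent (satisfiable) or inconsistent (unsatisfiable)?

From constraints 2 and 6, h = j = n, so h = n. But constraint 10 says h ≠ n. Contradiction.

Unsatisfiable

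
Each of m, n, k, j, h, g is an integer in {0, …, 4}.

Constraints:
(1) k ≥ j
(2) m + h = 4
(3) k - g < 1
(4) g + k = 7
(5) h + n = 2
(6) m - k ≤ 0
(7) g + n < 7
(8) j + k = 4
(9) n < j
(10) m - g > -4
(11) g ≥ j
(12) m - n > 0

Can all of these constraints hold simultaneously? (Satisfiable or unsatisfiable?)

Take m = 2, n = 0, k = 3, j = 1, h = 2, g = 4. Then constraint 2: m + h = 4; constraint 3: k - g = -1; constraint 4: g + k = 7, and every other listed constraint is also met.

Satisfiable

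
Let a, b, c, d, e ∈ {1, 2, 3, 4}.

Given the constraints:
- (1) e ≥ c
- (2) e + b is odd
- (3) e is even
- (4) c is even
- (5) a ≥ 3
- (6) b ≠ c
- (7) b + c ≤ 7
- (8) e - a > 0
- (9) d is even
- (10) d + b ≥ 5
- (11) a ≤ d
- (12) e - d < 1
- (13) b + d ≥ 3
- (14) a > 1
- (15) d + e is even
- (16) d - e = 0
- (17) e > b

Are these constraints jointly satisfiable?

Take a = 3, b = 1, c = 4, d = 4, e = 4. Then constraint 7: b + c = 5; constraint 8: e - a = 1, and every other listed constraint is also met.

Satisfiable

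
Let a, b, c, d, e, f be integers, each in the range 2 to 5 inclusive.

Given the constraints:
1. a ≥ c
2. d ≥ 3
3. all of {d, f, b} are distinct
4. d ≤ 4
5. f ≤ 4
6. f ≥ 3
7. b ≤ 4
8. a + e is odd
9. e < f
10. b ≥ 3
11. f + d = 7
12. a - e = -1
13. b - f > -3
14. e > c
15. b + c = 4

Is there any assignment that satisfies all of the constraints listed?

Unsatisfiable

Constraints 2, 4, 5, 6, 7, and 10 confine each of d, f, b to the 2 values {3, 4}.
Constraint 3 requires all 3 of them to be distinct, but only 2 values are available — impossible by the pigeonhole principle.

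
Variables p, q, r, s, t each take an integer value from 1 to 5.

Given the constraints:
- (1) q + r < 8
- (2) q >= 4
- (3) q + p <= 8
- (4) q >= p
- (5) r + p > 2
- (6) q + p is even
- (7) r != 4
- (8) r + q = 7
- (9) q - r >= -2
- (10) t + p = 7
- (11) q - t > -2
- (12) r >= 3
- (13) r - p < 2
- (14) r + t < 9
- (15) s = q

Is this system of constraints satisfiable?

Try p = 2, q = 4, r = 3, s = 4, t = 5.
Check constraint 1: q + r = 7; constraint 3: q + p = 6. The remaining constraints are straightforward to verify.

Satisfiable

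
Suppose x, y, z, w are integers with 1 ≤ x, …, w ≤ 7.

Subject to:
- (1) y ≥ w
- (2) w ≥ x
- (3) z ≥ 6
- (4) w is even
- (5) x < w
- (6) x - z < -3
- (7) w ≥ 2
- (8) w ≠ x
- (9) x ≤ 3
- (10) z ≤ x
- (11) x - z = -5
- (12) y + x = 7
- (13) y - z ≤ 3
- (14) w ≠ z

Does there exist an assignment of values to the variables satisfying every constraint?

Unsatisfiable

From constraints 1 and 7: y ≥ w ≥ 2. From constraints 3 and 10: x ≥ z ≥ 6. Hence y + x ≥ 8. But constraint 12 requires y + x = 7, and 7 < 8. Contradiction.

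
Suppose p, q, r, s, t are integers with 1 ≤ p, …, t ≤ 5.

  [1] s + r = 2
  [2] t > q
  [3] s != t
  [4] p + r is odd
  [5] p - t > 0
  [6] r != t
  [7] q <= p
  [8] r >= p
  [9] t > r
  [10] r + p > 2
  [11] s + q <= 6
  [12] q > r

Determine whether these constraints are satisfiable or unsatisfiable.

Unsatisfiable

Constraints 2, 5, 8, and 12 give r < q, q < t, t < p, p ≤ r. Chaining: r < q < t < p ≤ r, which forces r < r — impossible.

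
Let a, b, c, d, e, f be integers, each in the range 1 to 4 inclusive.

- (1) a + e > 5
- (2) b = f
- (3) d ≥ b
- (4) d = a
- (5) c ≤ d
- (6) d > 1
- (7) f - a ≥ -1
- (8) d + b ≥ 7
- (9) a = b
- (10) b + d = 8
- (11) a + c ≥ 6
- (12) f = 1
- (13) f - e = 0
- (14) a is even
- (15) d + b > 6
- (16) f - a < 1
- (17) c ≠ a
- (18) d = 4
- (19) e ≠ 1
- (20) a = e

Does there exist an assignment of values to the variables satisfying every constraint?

Unsatisfiable

Constraint 18 fixes d = 4 and constraint 12 fixes f = 1. Constraints 2, 4, and 9 give d = a = b = f, so d = f. But 4 ≠ 1 — contradiction.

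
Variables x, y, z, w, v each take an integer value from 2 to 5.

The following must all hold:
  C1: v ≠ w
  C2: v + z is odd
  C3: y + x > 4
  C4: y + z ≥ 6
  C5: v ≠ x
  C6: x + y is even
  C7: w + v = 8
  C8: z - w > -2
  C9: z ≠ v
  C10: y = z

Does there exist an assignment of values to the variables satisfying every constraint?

Take x = 2, y = 4, z = 4, w = 5, v = 3. Then constraint 3: y + x = 6; constraint 4: y + z = 8; constraint 7: w + v = 8, and every other listed constraint is also met.

Satisfiable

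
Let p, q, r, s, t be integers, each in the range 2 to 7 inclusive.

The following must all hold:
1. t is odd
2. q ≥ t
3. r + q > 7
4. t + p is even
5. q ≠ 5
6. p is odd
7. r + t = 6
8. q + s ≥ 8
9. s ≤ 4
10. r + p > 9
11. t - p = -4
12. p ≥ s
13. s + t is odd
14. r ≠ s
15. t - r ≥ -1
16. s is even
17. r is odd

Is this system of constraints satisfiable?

Satisfiable

Setting (p, q, r, s, t) = (7, 7, 3, 4, 3) satisfies everything: constraint 3: r + q = 10; constraint 7: r + t = 6; constraint 8: q + s = 11, and the others follow.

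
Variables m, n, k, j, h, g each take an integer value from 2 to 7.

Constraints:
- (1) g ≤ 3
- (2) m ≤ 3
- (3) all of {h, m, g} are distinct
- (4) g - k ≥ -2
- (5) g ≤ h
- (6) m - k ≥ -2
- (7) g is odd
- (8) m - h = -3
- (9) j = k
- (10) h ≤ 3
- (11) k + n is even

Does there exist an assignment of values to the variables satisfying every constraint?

Constraints 1, 2, and 10 confine each of h, m, g to the 2 values {2, 3} (the domain already gives each ≥ 2).
Constraint 3 requires all 3 of them to be distinct, but only 2 values are available — impossible by the pigeonhole principle.

Unsatisfiable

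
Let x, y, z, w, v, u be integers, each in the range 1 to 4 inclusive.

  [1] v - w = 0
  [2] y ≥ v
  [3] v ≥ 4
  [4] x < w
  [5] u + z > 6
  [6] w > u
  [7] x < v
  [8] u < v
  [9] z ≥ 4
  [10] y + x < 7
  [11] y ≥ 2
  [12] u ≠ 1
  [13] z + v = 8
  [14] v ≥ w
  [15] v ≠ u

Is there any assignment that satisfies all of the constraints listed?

Satisfiable

Setting (x, y, z, w, v, u) = (1, 4, 4, 4, 4, 3) satisfies everything: constraint 1: v - w = 0; constraint 5: u + z = 7, and the others follow.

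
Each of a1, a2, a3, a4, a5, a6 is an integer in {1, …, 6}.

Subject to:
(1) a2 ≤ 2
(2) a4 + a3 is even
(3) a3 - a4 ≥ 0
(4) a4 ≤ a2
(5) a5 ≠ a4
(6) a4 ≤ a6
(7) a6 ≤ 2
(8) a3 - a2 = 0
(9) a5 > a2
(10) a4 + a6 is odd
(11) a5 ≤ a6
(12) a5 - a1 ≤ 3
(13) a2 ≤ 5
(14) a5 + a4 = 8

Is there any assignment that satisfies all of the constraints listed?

From constraints 7 and 11: a5 ≤ a6 ≤ 2. From constraints 4 and 13: a4 ≤ a2 ≤ 5. Hence a5 + a4 ≤ 7. But constraint 14 requires a5 + a4 = 8, and 8 > 7. Contradiction.

Unsatisfiable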